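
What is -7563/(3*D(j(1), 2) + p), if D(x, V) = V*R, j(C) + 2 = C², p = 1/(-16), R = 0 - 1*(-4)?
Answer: -121008/383 ≈ -315.95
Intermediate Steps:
R = 4 (R = 0 + 4 = 4)
p = -1/16 ≈ -0.062500
j(C) = -2 + C²
D(x, V) = 4*V (D(x, V) = V*4 = 4*V)
-7563/(3*D(j(1), 2) + p) = -7563/(3*(4*2) - 1/16) = -7563/(3*8 - 1/16) = -7563/(24 - 1/16) = -7563/383/16 = -7563*16/383 = -121008/383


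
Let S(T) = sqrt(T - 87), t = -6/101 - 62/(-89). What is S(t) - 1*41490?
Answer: -41490 + I*sqrt(6978295535)/8989 ≈ -41490.0 + 9.2932*I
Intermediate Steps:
t = 5728/8989 (t = -6*1/101 - 62*(-1/89) = -6/101 + 62/89 = 5728/8989 ≈ 0.63722)
S(T) = sqrt(-87 + T)
S(t) - 1*41490 = sqrt(-87 + 5728/8989) - 1*41490 = sqrt(-776315/8989) - 41490 = I*sqrt(6978295535)/8989 - 41490 = -41490 + I*sqrt(6978295535)/8989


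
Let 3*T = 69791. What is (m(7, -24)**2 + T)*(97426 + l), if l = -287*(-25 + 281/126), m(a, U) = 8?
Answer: 130958977951/54 ≈ 2.4252e+9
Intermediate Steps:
T = 69791/3 (T = (1/3)*69791 = 69791/3 ≈ 23264.)
l = 117629/18 (l = -287*(-25 + 281*(1/126)) = -287*(-25 + 281/126) = -287*(-2869/126) = 117629/18 ≈ 6534.9)
(m(7, -24)**2 + T)*(97426 + l) = (8**2 + 69791/3)*(97426 + 117629/18) = (64 + 69791/3)*(1871297/18) = (69983/3)*(1871297/18) = 130958977951/54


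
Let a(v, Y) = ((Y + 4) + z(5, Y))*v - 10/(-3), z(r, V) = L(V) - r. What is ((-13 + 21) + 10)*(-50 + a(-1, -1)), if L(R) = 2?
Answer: -840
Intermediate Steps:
z(r, V) = 2 - r
a(v, Y) = 10/3 + v*(1 + Y) (a(v, Y) = ((Y + 4) + (2 - 1*5))*v - 10/(-3) = ((4 + Y) + (2 - 5))*v - 10*(-⅓) = ((4 + Y) - 3)*v + 10/3 = (1 + Y)*v + 10/3 = v*(1 + Y) + 10/3 = 10/3 + v*(1 + Y))
((-13 + 21) + 10)*(-50 + a(-1, -1)) = ((-13 + 21) + 10)*(-50 + (10/3 - 1 - 1*(-1))) = (8 + 10)*(-50 + (10/3 - 1 + 1)) = 18*(-50 + 10/3) = 18*(-140/3) = -840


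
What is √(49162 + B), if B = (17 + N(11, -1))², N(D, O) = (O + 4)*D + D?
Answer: √52883 ≈ 229.96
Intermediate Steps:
N(D, O) = D + D*(4 + O) (N(D, O) = (4 + O)*D + D = D*(4 + O) + D = D + D*(4 + O))
B = 3721 (B = (17 + 11*(5 - 1))² = (17 + 11*4)² = (17 + 44)² = 61² = 3721)
√(49162 + B) = √(49162 + 3721) = √52883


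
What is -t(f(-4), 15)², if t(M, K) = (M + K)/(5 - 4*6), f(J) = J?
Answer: -121/361 ≈ -0.33518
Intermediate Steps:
t(M, K) = -K/19 - M/19 (t(M, K) = (K + M)/(5 - 24) = (K + M)/(-19) = (K + M)*(-1/19) = -K/19 - M/19)
-t(f(-4), 15)² = -(-1/19*15 - 1/19*(-4))² = -(-15/19 + 4/19)² = -(-11/19)² = -1*121/361 = -121/361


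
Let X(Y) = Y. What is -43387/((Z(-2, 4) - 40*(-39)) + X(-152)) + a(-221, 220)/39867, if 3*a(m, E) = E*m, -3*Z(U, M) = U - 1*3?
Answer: -15772999741/505792629 ≈ -31.185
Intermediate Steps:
Z(U, M) = 1 - U/3 (Z(U, M) = -(U - 1*3)/3 = -(U - 3)/3 = -(-3 + U)/3 = 1 - U/3)
a(m, E) = E*m/3 (a(m, E) = (E*m)/3 = E*m/3)
-43387/((Z(-2, 4) - 40*(-39)) + X(-152)) + a(-221, 220)/39867 = -43387/(((1 - ⅓*(-2)) - 40*(-39)) - 152) + ((⅓)*220*(-221))/39867 = -43387/(((1 + ⅔) + 1560) - 152) - 48620/3*1/39867 = -43387/((5/3 + 1560) - 152) - 48620/119601 = -43387/(4685/3 - 152) - 48620/119601 = -43387/4229/3 - 48620/119601 = -43387*3/4229 - 48620/119601 = -130161/4229 - 48620/119601 = -15772999741/505792629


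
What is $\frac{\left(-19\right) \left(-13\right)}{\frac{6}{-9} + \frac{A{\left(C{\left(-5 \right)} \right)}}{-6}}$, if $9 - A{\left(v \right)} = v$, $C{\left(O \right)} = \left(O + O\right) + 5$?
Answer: $- \frac{247}{3} \approx -82.333$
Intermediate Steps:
$C{\left(O \right)} = 5 + 2 O$ ($C{\left(O \right)} = 2 O + 5 = 5 + 2 O$)
$A{\left(v \right)} = 9 - v$
$\frac{\left(-19\right) \left(-13\right)}{\frac{6}{-9} + \frac{A{\left(C{\left(-5 \right)} \right)}}{-6}} = \frac{\left(-19\right) \left(-13\right)}{\frac{6}{-9} + \frac{9 - \left(5 + 2 \left(-5\right)\right)}{-6}} = \frac{247}{6 \left(- \frac{1}{9}\right) + \left(9 - \left(5 - 10\right)\right) \left(- \frac{1}{6}\right)} = \frac{247}{- \frac{2}{3} + \left(9 - -5\right) \left(- \frac{1}{6}\right)} = \frac{247}{- \frac{2}{3} + \left(9 + 5\right) \left(- \frac{1}{6}\right)} = \frac{247}{- \frac{2}{3} + 14 \left(- \frac{1}{6}\right)} = \frac{247}{- \frac{2}{3} - \frac{7}{3}} = \frac{247}{-3} = 247 \left(- \frac{1}{3}\right) = - \frac{247}{3}$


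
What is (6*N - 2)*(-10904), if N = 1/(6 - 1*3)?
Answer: 0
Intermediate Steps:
N = ⅓ (N = 1/(6 - 3) = 1/3 = ⅓ ≈ 0.33333)
(6*N - 2)*(-10904) = (6*(⅓) - 2)*(-10904) = (2 - 2)*(-10904) = 0*(-10904) = 0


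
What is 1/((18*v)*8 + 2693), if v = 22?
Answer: 1/5861 ≈ 0.00017062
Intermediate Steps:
1/((18*v)*8 + 2693) = 1/((18*22)*8 + 2693) = 1/(396*8 + 2693) = 1/(3168 + 2693) = 1/5861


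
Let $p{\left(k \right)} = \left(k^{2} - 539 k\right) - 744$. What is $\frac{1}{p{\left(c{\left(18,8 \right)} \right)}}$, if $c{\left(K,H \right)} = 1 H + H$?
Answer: $- \frac{1}{9112} \approx -0.00010975$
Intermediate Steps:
$c{\left(K,H \right)} = 2 H$ ($c{\left(K,H \right)} = H + H = 2 H$)
$p{\left(k \right)} = -744 + k^{2} - 539 k$
$\frac{1}{p{\left(c{\left(18,8 \right)} \right)}} = \frac{1}{-744 + \left(2 \cdot 8\right)^{2} - 539 \cdot 2 \cdot 8} = \frac{1}{-744 + 16^{2} - 8624} = \frac{1}{-744 + 256 - 8624} = \frac{1}{-9112} = - \frac{1}{9112}$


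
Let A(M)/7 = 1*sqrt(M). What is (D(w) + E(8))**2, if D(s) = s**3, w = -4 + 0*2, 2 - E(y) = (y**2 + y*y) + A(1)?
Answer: 38809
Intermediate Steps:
A(M) = 7*sqrt(M) (A(M) = 7*(1*sqrt(M)) = 7*sqrt(M))
E(y) = -5 - 2*y**2 (E(y) = 2 - ((y**2 + y*y) + 7*sqrt(1)) = 2 - ((y**2 + y**2) + 7*1) = 2 - (2*y**2 + 7) = 2 - (7 + 2*y**2) = 2 + (-7 - 2*y**2) = -5 - 2*y**2)
w = -4 (w = -4 + 0 = -4)
(D(w) + E(8))**2 = ((-4)**3 + (-5 - 2*8**2))**2 = (-64 + (-5 - 2*64))**2 = (-64 + (-5 - 128))**2 = (-64 - 133)**2 = (-197)**2 = 38809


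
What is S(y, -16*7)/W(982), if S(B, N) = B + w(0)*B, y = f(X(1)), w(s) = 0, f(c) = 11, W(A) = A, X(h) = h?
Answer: 11/982 ≈ 0.011202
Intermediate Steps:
y = 11
S(B, N) = B (S(B, N) = B + 0*B = B + 0 = B)
S(y, -16*7)/W(982) = 11/982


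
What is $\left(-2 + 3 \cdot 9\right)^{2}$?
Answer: $625$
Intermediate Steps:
$\left(-2 + 3 \cdot 9\right)^{2} = \left(-2 + 27\right)^{2} = 25^{2} = 625$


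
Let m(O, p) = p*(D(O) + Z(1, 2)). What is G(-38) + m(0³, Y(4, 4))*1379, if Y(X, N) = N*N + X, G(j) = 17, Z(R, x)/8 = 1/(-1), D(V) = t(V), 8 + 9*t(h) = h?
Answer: -2206247/9 ≈ -2.4514e+5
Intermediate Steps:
t(h) = -8/9 + h/9
D(V) = -8/9 + V/9
Z(R, x) = -8 (Z(R, x) = 8/(-1) = 8*(-1) = -8)
Y(X, N) = X + N² (Y(X, N) = N² + X = X + N²)
m(O, p) = p*(-80/9 + O/9) (m(O, p) = p*((-8/9 + O/9) - 8) = p*(-80/9 + O/9))
G(-38) + m(0³, Y(4, 4))*1379 = 17 + ((4 + 4²)*(-80 + 0³)/9)*1379 = 17 + ((4 + 16)*(-80 + 0)/9)*1379 = 17 + ((⅑)*20*(-80))*1379 = 17 - 1600/9*1379 = 17 - 2206400/9 = -2206247/9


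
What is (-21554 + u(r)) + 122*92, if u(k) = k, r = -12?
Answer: -10342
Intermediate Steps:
(-21554 + u(r)) + 122*92 = (-21554 - 12) + 122*92 = -21566 + 11224 = -10342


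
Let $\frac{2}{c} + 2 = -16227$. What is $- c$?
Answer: $\frac{2}{16229} \approx 0.00012324$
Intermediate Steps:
$c = - \frac{2}{16229}$ ($c = \frac{2}{-2 - 16227} = \frac{2}{-16229} = 2 \left(- \frac{1}{16229}\right) = - \frac{2}{16229} \approx -0.00012324$)
$- c = \left(-1\right) \left(- \frac{2}{16229}\right) = \frac{2}{16229}$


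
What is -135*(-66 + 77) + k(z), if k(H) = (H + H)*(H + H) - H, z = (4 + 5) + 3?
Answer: -921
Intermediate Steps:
z = 12 (z = 9 + 3 = 12)
k(H) = -H + 4*H² (k(H) = (2*H)*(2*H) - H = 4*H² - H = -H + 4*H²)
-135*(-66 + 77) + k(z) = -135*(-66 + 77) + 12*(-1 + 4*12) = -135*11 + 12*(-1 + 48) = -1485 + 12*47 = -1485 + 564 = -921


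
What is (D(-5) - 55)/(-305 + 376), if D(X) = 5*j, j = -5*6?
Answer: -205/71 ≈ -2.8873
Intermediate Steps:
j = -30
D(X) = -150 (D(X) = 5*(-30) = -150)
(D(-5) - 55)/(-305 + 376) = (-150 - 55)/(-305 + 376) = -205/71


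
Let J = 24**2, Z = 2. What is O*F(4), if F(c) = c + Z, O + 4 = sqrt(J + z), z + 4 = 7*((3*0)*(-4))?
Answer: -24 + 12*sqrt(143) ≈ 119.50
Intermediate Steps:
z = -4 (z = -4 + 7*((3*0)*(-4)) = -4 + 7*(0*(-4)) = -4 + 7*0 = -4 + 0 = -4)
J = 576
O = -4 + 2*sqrt(143) (O = -4 + sqrt(576 - 4) = -4 + sqrt(572) = -4 + 2*sqrt(143) ≈ 19.917)
F(c) = 2 + c (F(c) = c + 2 = 2 + c)
O*F(4) = (-4 + 2*sqrt(143))*(2 + 4) = (-4 + 2*sqrt(143))*6 = -24 + 12*sqrt(143)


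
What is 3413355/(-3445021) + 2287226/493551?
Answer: 6194876828141/1700293559571 ≈ 3.6434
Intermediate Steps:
3413355/(-3445021) + 2287226/493551 = 3413355*(-1/3445021) + 2287226*(1/493551) = -3413355/3445021 + 2287226/493551 = 6194876828141/1700293559571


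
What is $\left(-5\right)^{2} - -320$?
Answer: $345$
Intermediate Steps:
$\left(-5\right)^{2} - -320 = 25 + 320 = 345$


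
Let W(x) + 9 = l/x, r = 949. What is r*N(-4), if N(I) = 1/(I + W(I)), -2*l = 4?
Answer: -1898/25 ≈ -75.920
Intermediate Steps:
l = -2 (l = -1/2*4 = -2)
W(x) = -9 - 2/x
N(I) = 1/(-9 + I - 2/I) (N(I) = 1/(I + (-9 - 2/I)) = 1/(-9 + I - 2/I))
r*N(-4) = 949*(-1*(-4)/(2 - 1*(-4)*(-9 - 4))) = 949*(-1*(-4)/(2 - 1*(-4)*(-13))) = 949*(-1*(-4)/(2 - 52)) = 949*(-1*(-4)/(-50)) = 949*(-1*(-4)*(-1/50)) = 949*(-2/25) = -1898/25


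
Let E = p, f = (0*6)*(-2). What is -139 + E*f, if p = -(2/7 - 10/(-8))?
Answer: -139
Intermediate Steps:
f = 0 (f = 0*(-2) = 0)
p = -43/28 (p = -(2*(⅐) - 10*(-⅛)) = -(2/7 + 5/4) = -1*43/28 = -43/28 ≈ -1.5357)
E = -43/28 ≈ -1.5357
-139 + E*f = -139 - 43/28*0 = -139 + 0 = -139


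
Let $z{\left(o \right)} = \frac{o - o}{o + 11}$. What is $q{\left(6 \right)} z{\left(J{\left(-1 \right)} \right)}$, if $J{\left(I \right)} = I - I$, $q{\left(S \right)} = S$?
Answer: $0$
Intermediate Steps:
$J{\left(I \right)} = 0$
$z{\left(o \right)} = 0$ ($z{\left(o \right)} = \frac{0}{11 + o} = 0$)
$q{\left(6 \right)} z{\left(J{\left(-1 \right)} \right)} = 6 \cdot 0 = 0$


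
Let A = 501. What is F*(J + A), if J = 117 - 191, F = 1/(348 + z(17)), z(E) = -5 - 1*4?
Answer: 427/339 ≈ 1.2596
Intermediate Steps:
z(E) = -9 (z(E) = -5 - 4 = -9)
F = 1/339 (F = 1/(348 - 9) = 1/339 ≈ 0.0029499)
J = -74
F*(J + A) = (-74 + 501)/339 = (1/339)*427 = 427/339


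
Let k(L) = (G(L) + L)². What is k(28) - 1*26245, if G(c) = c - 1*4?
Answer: -23541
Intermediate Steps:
G(c) = -4 + c (G(c) = c - 4 = -4 + c)
k(L) = (-4 + 2*L)² (k(L) = ((-4 + L) + L)² = (-4 + 2*L)²)
k(28) - 1*26245 = 4*(-2 + 28)² - 1*26245 = 4*26² - 26245 = 4*676 - 26245 = 2704 - 26245 = -23541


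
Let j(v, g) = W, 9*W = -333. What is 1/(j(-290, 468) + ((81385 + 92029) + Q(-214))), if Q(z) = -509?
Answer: 1/172868 ≈ 5.7848e-6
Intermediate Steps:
W = -37 (W = (⅑)*(-333) = -37)
j(v, g) = -37
1/(j(-290, 468) + ((81385 + 92029) + Q(-214))) = 1/(-37 + ((81385 + 92029) - 509)) = 1/(-37 + (173414 - 509)) = 1/(-37 + 172905) = 1/172868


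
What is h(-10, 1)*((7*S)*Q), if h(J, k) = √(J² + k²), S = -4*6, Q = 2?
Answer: -336*√101 ≈ -3376.8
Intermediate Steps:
S = -24
h(-10, 1)*((7*S)*Q) = √((-10)² + 1²)*((7*(-24))*2) = √(100 + 1)*(-168*2) = √101*(-336) = -336*√101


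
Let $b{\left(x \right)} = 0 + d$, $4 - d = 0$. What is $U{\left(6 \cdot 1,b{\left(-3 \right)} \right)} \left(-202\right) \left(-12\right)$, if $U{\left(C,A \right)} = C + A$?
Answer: $24240$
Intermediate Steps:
$d = 4$ ($d = 4 - 0 = 4 + 0 = 4$)
$b{\left(x \right)} = 4$ ($b{\left(x \right)} = 0 + 4 = 4$)
$U{\left(C,A \right)} = A + C$
$U{\left(6 \cdot 1,b{\left(-3 \right)} \right)} \left(-202\right) \left(-12\right) = \left(4 + 6 \cdot 1\right) \left(-202\right) \left(-12\right) = \left(4 + 6\right) \left(-202\right) \left(-12\right) = 10 \left(-202\right) \left(-12\right) = \left(-2020\right) \left(-12\right) = 24240$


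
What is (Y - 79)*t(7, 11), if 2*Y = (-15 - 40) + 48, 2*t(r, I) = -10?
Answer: 825/2 ≈ 412.50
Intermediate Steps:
t(r, I) = -5 (t(r, I) = (½)*(-10) = -5)
Y = -7/2 (Y = ((-15 - 40) + 48)/2 = (-55 + 48)/2 = (½)*(-7) = -7/2 ≈ -3.5000)
(Y - 79)*t(7, 11) = (-7/2 - 79)*(-5) = -165/2*(-5) = 825/2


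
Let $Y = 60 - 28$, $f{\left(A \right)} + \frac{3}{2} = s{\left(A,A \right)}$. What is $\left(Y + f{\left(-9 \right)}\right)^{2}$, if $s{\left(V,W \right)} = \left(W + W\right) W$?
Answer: $\frac{148225}{4} \approx 37056.0$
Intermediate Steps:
$s{\left(V,W \right)} = 2 W^{2}$ ($s{\left(V,W \right)} = 2 W W = 2 W^{2}$)
$f{\left(A \right)} = - \frac{3}{2} + 2 A^{2}$
$Y = 32$ ($Y = 60 - 28 = 32$)
$\left(Y + f{\left(-9 \right)}\right)^{2} = \left(32 - \left(\frac{3}{2} - 2 \left(-9\right)^{2}\right)\right)^{2} = \left(32 + \left(- \frac{3}{2} + 2 \cdot 81\right)\right)^{2} = \left(32 + \left(- \frac{3}{2} + 162\right)\right)^{2} = \left(32 + \frac{321}{2}\right)^{2} = \left(\frac{385}{2}\right)^{2} = \frac{148225}{4}$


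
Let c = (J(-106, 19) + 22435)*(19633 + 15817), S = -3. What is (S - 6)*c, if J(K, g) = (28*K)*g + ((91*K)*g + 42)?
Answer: 69294150450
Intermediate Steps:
J(K, g) = 42 + 119*K*g (J(K, g) = 28*K*g + (91*K*g + 42) = 28*K*g + (42 + 91*K*g) = 42 + 119*K*g)
c = -7699350050 (c = ((42 + 119*(-106)*19) + 22435)*(19633 + 15817) = ((42 - 239666) + 22435)*35450 = (-239624 + 22435)*35450 = -217189*35450 = -7699350050)
(S - 6)*c = (-3 - 6)*(-7699350050) = -9*(-7699350050) = 69294150450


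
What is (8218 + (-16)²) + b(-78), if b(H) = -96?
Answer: 8378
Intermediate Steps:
(8218 + (-16)²) + b(-78) = (8218 + (-16)²) - 96 = (8218 + 256) - 96 = 8474 - 96 = 8378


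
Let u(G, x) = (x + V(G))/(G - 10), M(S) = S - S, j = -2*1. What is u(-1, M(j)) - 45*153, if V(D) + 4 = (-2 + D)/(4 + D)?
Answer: -75730/11 ≈ -6884.5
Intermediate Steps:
j = -2
V(D) = -4 + (-2 + D)/(4 + D)
M(S) = 0
u(G, x) = (x + 3*(-6 - G)/(4 + G))/(-10 + G) (u(G, x) = (x + 3*(-6 - G)/(4 + G))/(G - 10) = (x + 3*(-6 - G)/(4 + G))/(-10 + G))
u(-1, M(j)) - 45*153 = (-18 - 3*(-1) + 0*(4 - 1))/((-10 - 1)*(4 - 1)) - 45*153 = (-18 + 3 + 0*3)/(-11*3) - 6885 = -1/11*1/3*(-18 + 3 + 0) - 6885 = -1/11*1/3*(-15) - 6885 = 5/11 - 6885 = -75730/11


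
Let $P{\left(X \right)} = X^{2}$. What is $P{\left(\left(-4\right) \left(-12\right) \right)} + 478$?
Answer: $2782$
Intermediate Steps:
$P{\left(\left(-4\right) \left(-12\right) \right)} + 478 = \left(\left(-4\right) \left(-12\right)\right)^{2} + 478 = 48^{2} + 478 = 2304 + 478 = 2782$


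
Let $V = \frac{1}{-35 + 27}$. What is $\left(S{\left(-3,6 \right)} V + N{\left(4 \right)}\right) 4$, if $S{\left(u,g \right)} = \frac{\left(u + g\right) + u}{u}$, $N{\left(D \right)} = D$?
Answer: $16$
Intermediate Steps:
$S{\left(u,g \right)} = \frac{g + 2 u}{u}$ ($S{\left(u,g \right)} = \frac{\left(g + u\right) + u}{u} = \frac{g + 2 u}{u}$)
$V = - \frac{1}{8}$ ($V = \frac{1}{-8} = - \frac{1}{8} \approx -0.125$)
$\left(S{\left(-3,6 \right)} V + N{\left(4 \right)}\right) 4 = \left(\left(2 + \frac{6}{-3}\right) \left(- \frac{1}{8}\right) + 4\right) 4 = \left(\left(2 + 6 \left(- \frac{1}{3}\right)\right) \left(- \frac{1}{8}\right) + 4\right) 4 = \left(\left(2 - 2\right) \left(- \frac{1}{8}\right) + 4\right) 4 = \left(0 \left(- \frac{1}{8}\right) + 4\right) 4 = \left(0 + 4\right) 4 = 4 \cdot 4 = 16$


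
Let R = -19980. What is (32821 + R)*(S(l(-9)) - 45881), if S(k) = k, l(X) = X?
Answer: -589273490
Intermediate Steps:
(32821 + R)*(S(l(-9)) - 45881) = (32821 - 19980)*(-9 - 45881) = 12841*(-45890) = -589273490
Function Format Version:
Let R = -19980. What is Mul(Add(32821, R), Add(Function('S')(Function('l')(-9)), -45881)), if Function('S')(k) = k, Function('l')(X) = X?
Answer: -589273490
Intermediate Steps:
Mul(Add(32821, R), Add(Function('S')(Function('l')(-9)), -45881)) = Mul(Add(32821, -19980), Add(-9, -45881)) = Mul(12841, -45890) = -589273490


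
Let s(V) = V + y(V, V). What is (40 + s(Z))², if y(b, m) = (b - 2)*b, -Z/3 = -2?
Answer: 4900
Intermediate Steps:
Z = 6 (Z = -3*(-2) = 6)
y(b, m) = b*(-2 + b) (y(b, m) = (-2 + b)*b = b*(-2 + b))
s(V) = V + V*(-2 + V)
(40 + s(Z))² = (40 + 6*(-1 + 6))² = (40 + 6*5)² = (40 + 30)² = 70² = 4900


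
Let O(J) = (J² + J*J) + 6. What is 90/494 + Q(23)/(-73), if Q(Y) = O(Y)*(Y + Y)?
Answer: -12085883/18031 ≈ -670.28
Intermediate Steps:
O(J) = 6 + 2*J² (O(J) = (J² + J²) + 6 = 2*J² + 6 = 6 + 2*J²)
Q(Y) = 2*Y*(6 + 2*Y²) (Q(Y) = (6 + 2*Y²)*(Y + Y) = (6 + 2*Y²)*(2*Y) = 2*Y*(6 + 2*Y²))
90/494 + Q(23)/(-73) = 90/494 + (4*23*(3 + 23²))/(-73) = 90*(1/494) + (4*23*(3 + 529))*(-1/73) = 45/247 + (4*23*532)*(-1/73) = 45/247 + 48944*(-1/73) = 45/247 - 48944/73 = -12085883/18031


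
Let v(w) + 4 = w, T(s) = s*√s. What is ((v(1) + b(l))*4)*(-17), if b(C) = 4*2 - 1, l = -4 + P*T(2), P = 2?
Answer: -272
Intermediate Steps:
T(s) = s^(3/2)
v(w) = -4 + w
l = -4 + 4*√2 (l = -4 + 2*2^(3/2) = -4 + 2*(2*√2) = -4 + 4*√2 ≈ 1.6569)
b(C) = 7 (b(C) = 8 - 1 = 7)
((v(1) + b(l))*4)*(-17) = (((-4 + 1) + 7)*4)*(-17) = ((-3 + 7)*4)*(-17) = (4*4)*(-17) = 16*(-17) = -272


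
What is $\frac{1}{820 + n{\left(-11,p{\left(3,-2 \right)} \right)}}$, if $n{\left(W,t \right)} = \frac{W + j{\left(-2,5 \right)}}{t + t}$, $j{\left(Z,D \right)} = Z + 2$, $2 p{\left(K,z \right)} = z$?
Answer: $\frac{2}{1651} \approx 0.0012114$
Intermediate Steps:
$p{\left(K,z \right)} = \frac{z}{2}$
$j{\left(Z,D \right)} = 2 + Z$
$n{\left(W,t \right)} = \frac{W}{2 t}$ ($n{\left(W,t \right)} = \frac{W + \left(2 - 2\right)}{t + t} = \frac{W + 0}{2 t} = W \frac{1}{2 t} = \frac{W}{2 t}$)
$\frac{1}{820 + n{\left(-11,p{\left(3,-2 \right)} \right)}} = \frac{1}{820 + \frac{1}{2} \left(-11\right) \frac{1}{\frac{1}{2} \left(-2\right)}} = \frac{1}{820 + \frac{1}{2} \left(-11\right) \frac{1}{-1}} = \frac{1}{820 + \frac{1}{2} \left(-11\right) \left(-1\right)} = \frac{1}{820 + \frac{11}{2}} = \frac{1}{\frac{1651}{2}} = \frac{2}{1651}$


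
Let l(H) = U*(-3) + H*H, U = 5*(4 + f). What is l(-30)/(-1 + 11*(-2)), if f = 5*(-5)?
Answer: -1215/23 ≈ -52.826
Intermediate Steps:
f = -25
U = -105 (U = 5*(4 - 25) = 5*(-21) = -105)
l(H) = 315 + H**2 (l(H) = -105*(-3) + H*H = 315 + H**2)
l(-30)/(-1 + 11*(-2)) = (315 + (-30)**2)/(-1 + 11*(-2)) = (315 + 900)/(-1 - 22) = 1215/(-23) = 1215*(-1/23) = -1215/23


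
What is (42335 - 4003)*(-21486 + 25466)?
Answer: 152561360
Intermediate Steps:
(42335 - 4003)*(-21486 + 25466) = 38332*3980 = 152561360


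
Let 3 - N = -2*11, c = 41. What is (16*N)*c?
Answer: 16400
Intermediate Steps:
N = 25 (N = 3 - (-2)*11 = 3 - 1*(-22) = 3 + 22 = 25)
(16*N)*c = (16*25)*41 = 400*41 = 16400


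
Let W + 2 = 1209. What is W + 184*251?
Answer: 47391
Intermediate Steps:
W = 1207 (W = -2 + 1209 = 1207)
W + 184*251 = 1207 + 184*251 = 1207 + 46184 = 47391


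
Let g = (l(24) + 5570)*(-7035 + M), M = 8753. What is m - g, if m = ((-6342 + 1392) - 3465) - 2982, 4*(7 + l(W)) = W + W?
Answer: -9589247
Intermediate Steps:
l(W) = -7 + W/2 (l(W) = -7 + (W + W)/4 = -7 + (2*W)/4 = -7 + W/2)
m = -11397 (m = (-4950 - 3465) - 2982 = -8415 - 2982 = -11397)
g = 9577850 (g = ((-7 + (½)*24) + 5570)*(-7035 + 8753) = ((-7 + 12) + 5570)*1718 = (5 + 5570)*1718 = 5575*1718 = 9577850)
m - g = -11397 - 1*9577850 = -11397 - 9577850 = -9589247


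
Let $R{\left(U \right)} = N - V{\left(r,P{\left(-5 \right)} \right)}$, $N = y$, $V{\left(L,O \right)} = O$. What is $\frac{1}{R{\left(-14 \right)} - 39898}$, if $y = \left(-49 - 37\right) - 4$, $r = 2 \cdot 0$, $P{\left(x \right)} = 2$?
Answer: $- \frac{1}{39990} \approx -2.5006 \cdot 10^{-5}$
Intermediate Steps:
$r = 0$
$y = -90$ ($y = -86 - 4 = -90$)
$N = -90$
$R{\left(U \right)} = -92$ ($R{\left(U \right)} = -90 - 2 = -92$)
$\frac{1}{R{\left(-14 \right)} - 39898} = \frac{1}{-92 - 39898} = \frac{1}{-39990} = - \frac{1}{39990}$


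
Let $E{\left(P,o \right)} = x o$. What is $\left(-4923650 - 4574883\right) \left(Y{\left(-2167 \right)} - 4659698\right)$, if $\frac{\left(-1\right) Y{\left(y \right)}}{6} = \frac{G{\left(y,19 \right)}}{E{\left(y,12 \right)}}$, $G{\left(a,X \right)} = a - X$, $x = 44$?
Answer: $\frac{177040237083357}{4} \approx 4.426 \cdot 10^{13}$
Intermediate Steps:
$E{\left(P,o \right)} = 44 o$
$Y{\left(y \right)} = \frac{19}{88} - \frac{y}{88}$ ($Y{\left(y \right)} = - 6 \frac{y - 19}{44 \cdot 12} = - 6 \frac{y - 19}{528} = - 6 \left(-19 + y\right) \frac{1}{528} = - 6 \left(- \frac{19}{528} + \frac{y}{528}\right) = \frac{19}{88} - \frac{y}{88}$)
$\left(-4923650 - 4574883\right) \left(Y{\left(-2167 \right)} - 4659698\right) = \left(-4923650 - 4574883\right) \left(\left(\frac{19}{88} - - \frac{197}{8}\right) - 4659698\right) = - 9498533 \left(\left(\frac{19}{88} + \frac{197}{8}\right) - 4659698\right) = - 9498533 \left(\frac{1093}{44} - 4659698\right) = \left(-9498533\right) \left(- \frac{205025619}{44}\right) = \frac{177040237083357}{4}$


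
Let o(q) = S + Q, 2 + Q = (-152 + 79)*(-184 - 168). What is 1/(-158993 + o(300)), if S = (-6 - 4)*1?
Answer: -1/133309 ≈ -7.5014e-6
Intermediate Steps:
Q = 25694 (Q = -2 + (-152 + 79)*(-184 - 168) = -2 - 73*(-352) = -2 + 25696 = 25694)
S = -10 (S = -10*1 = -10)
o(q) = 25684 (o(q) = -10 + 25694 = 25684)
1/(-158993 + o(300)) = 1/(-158993 + 25684) = 1/(-133309) = -1/133309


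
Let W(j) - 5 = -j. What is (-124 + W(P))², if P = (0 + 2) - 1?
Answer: 14400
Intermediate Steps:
P = 1 (P = 2 - 1 = 1)
W(j) = 5 - j
(-124 + W(P))² = (-124 + (5 - 1*1))² = (-124 + (5 - 1))² = (-124 + 4)² = (-120)² = 14400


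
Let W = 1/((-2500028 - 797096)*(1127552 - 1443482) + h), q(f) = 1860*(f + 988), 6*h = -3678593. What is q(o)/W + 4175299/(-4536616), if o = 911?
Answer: 16691517480161517724828781/4536616 ≈ 3.6793e+18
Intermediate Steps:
h = -3678593/6 (h = (1/6)*(-3678593) = -3678593/6 ≈ -6.1310e+5)
q(f) = 1837680 + 1860*f (q(f) = 1860*(988 + f) = 1837680 + 1860*f)
W = 6/6249958633327 (W = 1/((-2500028 - 797096)*(1127552 - 1443482) - 3678593/6) = 1/(-3297124*(-315930) - 3678593/6) = 1/(1041660385320 - 3678593/6) = 1/(6249958633327/6) = 6/6249958633327 ≈ 9.6001e-13)
q(o)/W + 4175299/(-4536616) = (1837680 + 1860*911)/(6/6249958633327) + 4175299/(-4536616) = (1837680 + 1694460)*(6249958633327/6) + 4175299*(-1/4536616) = 3532140*(6249958633327/6) - 4175299/4536616 = 3679288147853271630 - 4175299/4536616 = 16691517480161517724828781/4536616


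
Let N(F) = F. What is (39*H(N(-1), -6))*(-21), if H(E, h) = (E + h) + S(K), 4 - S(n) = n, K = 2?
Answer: 4095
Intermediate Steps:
S(n) = 4 - n
H(E, h) = 2 + E + h (H(E, h) = (E + h) + (4 - 1*2) = (E + h) + (4 - 2) = (E + h) + 2 = 2 + E + h)
(39*H(N(-1), -6))*(-21) = (39*(2 - 1 - 6))*(-21) = (39*(-5))*(-21) = -195*(-21) = 4095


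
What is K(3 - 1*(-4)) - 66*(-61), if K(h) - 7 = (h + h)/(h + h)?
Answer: 4034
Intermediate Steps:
K(h) = 8 (K(h) = 7 + (h + h)/(h + h) = 7 + (2*h)/((2*h)) = 7 + (2*h)*(1/(2*h)) = 7 + 1 = 8)
K(3 - 1*(-4)) - 66*(-61) = 8 - 66*(-61) = 8 + 4026 = 4034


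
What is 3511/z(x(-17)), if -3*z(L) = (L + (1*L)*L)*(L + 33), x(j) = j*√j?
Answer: 10533*√17/(578*(-2440*I + 289*√17)) ≈ 0.012142 + 0.024864*I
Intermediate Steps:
x(j) = j^(3/2)
z(L) = -(33 + L)*(L + L²)/3 (z(L) = -(L + (1*L)*L)*(L + 33)/3 = -(L + L*L)*(33 + L)/3 = -(L + L²)*(33 + L)/3 = -(33 + L)*(L + L²)/3)
3511/z(x(-17)) = 3511/((-(-17)^(3/2)*(33 + ((-17)^(3/2))² + 34*(-17)^(3/2))/3)) = 3511/((-(-17*I*√17)*(33 + (-17*I*√17)² + 34*(-17*I*√17))/3)) = 3511/((-(-17*I*√17)*(33 - 4913 - 578*I*√17)/3)) = 3511/((-(-17*I*√17)*(-4880 - 578*I*√17)/3)) = 3511/((17*I*√17*(-4880 - 578*I*√17)/3)) = 3511*(-3*I*√17/(289*(-4880 - 578*I*√17))) = -10533*I*√17/(289*(-4880 - 578*I*√17))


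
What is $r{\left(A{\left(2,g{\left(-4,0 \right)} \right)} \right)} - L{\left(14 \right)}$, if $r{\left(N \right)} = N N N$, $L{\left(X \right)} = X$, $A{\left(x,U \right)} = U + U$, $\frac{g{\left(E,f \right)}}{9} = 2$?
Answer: $46642$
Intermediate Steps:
$g{\left(E,f \right)} = 18$ ($g{\left(E,f \right)} = 9 \cdot 2 = 18$)
$A{\left(x,U \right)} = 2 U$
$r{\left(N \right)} = N^{3}$ ($r{\left(N \right)} = N^{2} N = N^{3}$)
$r{\left(A{\left(2,g{\left(-4,0 \right)} \right)} \right)} - L{\left(14 \right)} = \left(2 \cdot 18\right)^{3} - 14 = 36^{3} - 14 = 46656 - 14 = 46642$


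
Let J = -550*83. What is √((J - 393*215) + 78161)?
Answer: 228*I ≈ 228.0*I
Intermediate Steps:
J = -45650
√((J - 393*215) + 78161) = √((-45650 - 393*215) + 78161) = √((-45650 - 84495) + 78161) = √(-130145 + 78161) = √(-51984) = 228*I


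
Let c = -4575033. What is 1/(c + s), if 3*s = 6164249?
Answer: -3/7560850 ≈ -3.9678e-7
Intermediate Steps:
s = 6164249/3 (s = (⅓)*6164249 = 6164249/3 ≈ 2.0548e+6)
1/(c + s) = 1/(-4575033 + 6164249/3) = 1/(-7560850/3) = -3/7560850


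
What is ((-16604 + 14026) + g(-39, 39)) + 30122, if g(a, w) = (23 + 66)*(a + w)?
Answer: 27544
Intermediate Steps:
g(a, w) = 89*a + 89*w (g(a, w) = 89*(a + w) = 89*a + 89*w)
((-16604 + 14026) + g(-39, 39)) + 30122 = ((-16604 + 14026) + (89*(-39) + 89*39)) + 30122 = (-2578 + (-3471 + 3471)) + 30122 = (-2578 + 0) + 30122 = -2578 + 30122 = 27544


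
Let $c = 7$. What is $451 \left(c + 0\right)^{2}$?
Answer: $22099$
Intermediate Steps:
$451 \left(c + 0\right)^{2} = 451 \left(7 + 0\right)^{2} = 451 \cdot 7^{2} = 451 \cdot 49 = 22099$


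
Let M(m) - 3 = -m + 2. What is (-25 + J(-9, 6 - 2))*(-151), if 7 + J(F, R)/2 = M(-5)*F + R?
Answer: 31861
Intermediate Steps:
M(m) = 5 - m (M(m) = 3 + (-m + 2) = 3 + (2 - m) = 5 - m)
J(F, R) = -14 + 2*R + 20*F (J(F, R) = -14 + 2*((5 - 1*(-5))*F + R) = -14 + 2*((5 + 5)*F + R) = -14 + 2*(10*F + R) = -14 + 2*(R + 10*F) = -14 + (2*R + 20*F) = -14 + 2*R + 20*F)
(-25 + J(-9, 6 - 2))*(-151) = (-25 + (-14 + 2*(6 - 2) + 20*(-9)))*(-151) = (-25 + (-14 + 2*4 - 180))*(-151) = (-25 + (-14 + 8 - 180))*(-151) = (-25 - 186)*(-151) = -211*(-151) = 31861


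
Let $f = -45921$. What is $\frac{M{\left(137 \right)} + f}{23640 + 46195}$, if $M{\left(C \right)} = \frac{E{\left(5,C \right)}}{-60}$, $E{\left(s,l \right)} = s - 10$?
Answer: $- \frac{551051}{838020} \approx -0.65756$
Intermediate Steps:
$E{\left(s,l \right)} = -10 + s$
$M{\left(C \right)} = \frac{1}{12}$ ($M{\left(C \right)} = \frac{-10 + 5}{-60} = \left(-5\right) \left(- \frac{1}{60}\right) = \frac{1}{12}$)
$\frac{M{\left(137 \right)} + f}{23640 + 46195} = \frac{\frac{1}{12} - 45921}{23640 + 46195} = - \frac{551051}{12 \cdot 69835} = \left(- \frac{551051}{12}\right) \frac{1}{69835} = - \frac{551051}{838020}$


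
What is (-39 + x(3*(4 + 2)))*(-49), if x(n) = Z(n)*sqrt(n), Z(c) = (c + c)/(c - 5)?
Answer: 1911 - 5292*sqrt(2)/13 ≈ 1335.3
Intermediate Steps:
Z(c) = 2*c/(-5 + c) (Z(c) = (2*c)/(-5 + c) = 2*c/(-5 + c))
x(n) = 2*n**(3/2)/(-5 + n) (x(n) = (2*n/(-5 + n))*sqrt(n) = 2*n**(3/2)/(-5 + n))
(-39 + x(3*(4 + 2)))*(-49) = (-39 + 2*(3*(4 + 2))**(3/2)/(-5 + 3*(4 + 2)))*(-49) = (-39 + 2*(3*6)**(3/2)/(-5 + 3*6))*(-49) = (-39 + 2*18**(3/2)/(-5 + 18))*(-49) = (-39 + 2*(54*sqrt(2))/13)*(-49) = (-39 + 2*(54*sqrt(2))*(1/13))*(-49) = (-39 + 108*sqrt(2)/13)*(-49) = 1911 - 5292*sqrt(2)/13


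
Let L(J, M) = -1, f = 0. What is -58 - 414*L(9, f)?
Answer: 356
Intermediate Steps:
-58 - 414*L(9, f) = -58 - 414*(-1) = -58 + 414 = 356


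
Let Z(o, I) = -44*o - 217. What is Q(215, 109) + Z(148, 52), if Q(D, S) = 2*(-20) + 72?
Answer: -6697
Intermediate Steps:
Z(o, I) = -217 - 44*o
Q(D, S) = 32 (Q(D, S) = -40 + 72 = 32)
Q(215, 109) + Z(148, 52) = 32 + (-217 - 44*148) = 32 + (-217 - 6512) = 32 - 6729 = -6697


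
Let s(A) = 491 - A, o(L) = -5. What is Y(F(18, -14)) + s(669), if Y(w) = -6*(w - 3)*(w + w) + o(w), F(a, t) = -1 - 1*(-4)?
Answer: -183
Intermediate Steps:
F(a, t) = 3 (F(a, t) = -1 + 4 = 3)
Y(w) = -5 - 12*w*(-3 + w) (Y(w) = -6*(w - 3)*(w + w) - 5 = -6*(-3 + w)*2*w - 5 = -12*w*(-3 + w) - 5 = -5 - 12*w*(-3 + w))
Y(F(18, -14)) + s(669) = (-5 - 12*3² + 36*3) + (491 - 1*669) = (-5 - 12*9 + 108) + (491 - 669) = (-5 - 108 + 108) - 178 = -5 - 178 = -183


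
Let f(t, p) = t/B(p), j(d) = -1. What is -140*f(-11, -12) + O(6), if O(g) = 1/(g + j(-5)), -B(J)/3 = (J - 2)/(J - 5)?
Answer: -9347/15 ≈ -623.13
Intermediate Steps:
B(J) = -3*(-2 + J)/(-5 + J) (B(J) = -3*(J - 2)/(J - 5) = -3*(-2 + J)/(-5 + J))
f(t, p) = t*(-5 + p)/(3*(2 - p)) (f(t, p) = t/((3*(2 - p)/(-5 + p))) = t*((-5 + p)/(3*(2 - p))) = t*(-5 + p)/(3*(2 - p)))
O(g) = 1/(-1 + g) (O(g) = 1/(g - 1) = 1/(-1 + g))
-140*f(-11, -12) + O(6) = -140*(-11)*(5 - 1*(-12))/(3*(-2 - 12)) + 1/(-1 + 6) = -140*(-11)*(5 + 12)/(3*(-14)) + 1/5 = -140*(-11)*(-1)*17/(3*14) + ⅕ = -140*187/42 + ⅕ = -1870/3 + ⅕ = -9347/15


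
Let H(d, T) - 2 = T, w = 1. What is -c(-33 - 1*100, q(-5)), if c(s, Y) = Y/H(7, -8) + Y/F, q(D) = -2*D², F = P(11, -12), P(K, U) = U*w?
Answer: -25/2 ≈ -12.500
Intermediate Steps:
H(d, T) = 2 + T
P(K, U) = U (P(K, U) = U*1 = U)
F = -12
c(s, Y) = -Y/4 (c(s, Y) = Y/(2 - 8) + Y/(-12) = Y/(-6) + Y*(-1/12) = Y*(-⅙) - Y/12 = -Y/6 - Y/12 = -Y/4)
-c(-33 - 1*100, q(-5)) = -(-1)*(-2*(-5)²)/4 = -(-1)*(-2*25)/4 = -(-1)*(-50)/4 = -1*25/2 = -25/2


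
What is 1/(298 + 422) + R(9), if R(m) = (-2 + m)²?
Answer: 35281/720 ≈ 49.001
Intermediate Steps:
1/(298 + 422) + R(9) = 1/(298 + 422) + (-2 + 9)² = 1/720 + 7² = 1/720 + 49 = 35281/720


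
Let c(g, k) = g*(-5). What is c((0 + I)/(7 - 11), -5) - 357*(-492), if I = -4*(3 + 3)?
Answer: 175614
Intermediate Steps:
I = -24 (I = -4*6 = -24)
c(g, k) = -5*g
c((0 + I)/(7 - 11), -5) - 357*(-492) = -5*(0 - 24)/(7 - 11) - 357*(-492) = -(-120)/(-4) + 175644 = -(-120)*(-1)/4 + 175644 = -5*6 + 175644 = -30 + 175644 = 175614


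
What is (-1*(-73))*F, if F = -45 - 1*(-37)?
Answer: -584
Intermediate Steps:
F = -8 (F = -45 + 37 = -8)
(-1*(-73))*F = -1*(-73)*(-8) = 73*(-8) = -584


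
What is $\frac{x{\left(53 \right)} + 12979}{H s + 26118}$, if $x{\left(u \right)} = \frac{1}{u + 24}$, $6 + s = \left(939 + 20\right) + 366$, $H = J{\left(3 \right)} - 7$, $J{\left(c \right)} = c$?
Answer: $\frac{499692}{802417} \approx 0.62273$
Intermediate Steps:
$H = -4$ ($H = 3 - 7 = -4$)
$s = 1319$ ($s = -6 + \left(\left(939 + 20\right) + 366\right) = -6 + \left(959 + 366\right) = -6 + 1325 = 1319$)
$x{\left(u \right)} = \frac{1}{24 + u}$
$\frac{x{\left(53 \right)} + 12979}{H s + 26118} = \frac{\frac{1}{24 + 53} + 12979}{\left(-4\right) 1319 + 26118} = \frac{\frac{1}{77} + 12979}{-5276 + 26118} = \frac{\frac{1}{77} + 12979}{20842} = \frac{999384}{77} \cdot \frac{1}{20842} = \frac{499692}{802417}$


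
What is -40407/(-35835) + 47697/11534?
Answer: 725092111/137773630 ≈ 5.2629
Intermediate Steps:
-40407/(-35835) + 47697/11534 = -40407*(-1/35835) + 47697*(1/11534) = 13469/11945 + 47697/11534 = 725092111/137773630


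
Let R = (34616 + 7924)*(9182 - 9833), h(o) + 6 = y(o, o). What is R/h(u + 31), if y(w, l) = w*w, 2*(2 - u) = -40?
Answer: -27693540/2803 ≈ -9880.0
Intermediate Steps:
u = 22 (u = 2 - 1/2*(-40) = 2 + 20 = 22)
y(w, l) = w**2
h(o) = -6 + o**2
R = -27693540 (R = 42540*(-651) = -27693540)
R/h(u + 31) = -27693540/(-6 + (22 + 31)**2) = -27693540/(-6 + 53**2) = -27693540/(-6 + 2809) = -27693540/2803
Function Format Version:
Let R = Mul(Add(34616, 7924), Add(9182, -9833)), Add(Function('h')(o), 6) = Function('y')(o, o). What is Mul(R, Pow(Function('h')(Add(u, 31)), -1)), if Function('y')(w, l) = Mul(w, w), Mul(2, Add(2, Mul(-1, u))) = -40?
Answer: Rational(-27693540, 2803) ≈ -9880.0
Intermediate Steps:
u = 22 (u = Add(2, Mul(Rational(-1, 2), -40)) = Add(2, 20) = 22)
Function('y')(w, l) = Pow(w, 2)
Function('h')(o) = Add(-6, Pow(o, 2))
R = -27693540 (R = Mul(42540, -651) = -27693540)
Mul(R, Pow(Function('h')(Add(u, 31)), -1)) = Mul(-27693540, Pow(Add(-6, Pow(Add(22, 31), 2)), -1)) = Mul(-27693540, Pow(Add(-6, Pow(53, 2)), -1)) = Mul(-27693540, Pow(Add(-6, 2809), -1)) = Mul(-27693540, Pow(2803, -1)) = Mul(-27693540, Rational(1, 2803)) = Rational(-27693540, 2803)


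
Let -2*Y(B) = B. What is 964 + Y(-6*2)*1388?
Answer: 9292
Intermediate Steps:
Y(B) = -B/2
964 + Y(-6*2)*1388 = 964 - (-3)*2*1388 = 964 - ½*(-12)*1388 = 964 + 6*1388 = 964 + 8328 = 9292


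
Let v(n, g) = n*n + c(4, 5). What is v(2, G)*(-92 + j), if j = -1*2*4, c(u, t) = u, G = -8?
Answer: -800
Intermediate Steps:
j = -8 (j = -2*4 = -8)
v(n, g) = 4 + n² (v(n, g) = n*n + 4 = n² + 4 = 4 + n²)
v(2, G)*(-92 + j) = (4 + 2²)*(-92 - 8) = (4 + 4)*(-100) = 8*(-100) = -800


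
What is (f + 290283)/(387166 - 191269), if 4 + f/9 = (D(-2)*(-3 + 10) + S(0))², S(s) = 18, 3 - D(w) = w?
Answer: 105176/65299 ≈ 1.6107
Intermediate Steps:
D(w) = 3 - w
f = 25245 (f = -36 + 9*((3 - 1*(-2))*(-3 + 10) + 18)² = -36 + 9*((3 + 2)*7 + 18)² = -36 + 9*(5*7 + 18)² = -36 + 9*(35 + 18)² = -36 + 9*53² = -36 + 9*2809 = -36 + 25281 = 25245)
(f + 290283)/(387166 - 191269) = (25245 + 290283)/(387166 - 191269) = 315528/195897 = 315528*(1/195897) = 105176/65299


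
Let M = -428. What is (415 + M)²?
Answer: 169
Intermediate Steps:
(415 + M)² = (415 - 428)² = (-13)² = 169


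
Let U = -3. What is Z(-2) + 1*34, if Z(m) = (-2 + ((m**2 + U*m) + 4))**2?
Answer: 178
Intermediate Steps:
Z(m) = (2 + m**2 - 3*m)**2 (Z(m) = (-2 + ((m**2 - 3*m) + 4))**2 = (-2 + (4 + m**2 - 3*m))**2 = (2 + m**2 - 3*m)**2)
Z(-2) + 1*34 = (2 + (-2)**2 - 3*(-2))**2 + 1*34 = (2 + 4 + 6)**2 + 34 = 12**2 + 34 = 144 + 34 = 178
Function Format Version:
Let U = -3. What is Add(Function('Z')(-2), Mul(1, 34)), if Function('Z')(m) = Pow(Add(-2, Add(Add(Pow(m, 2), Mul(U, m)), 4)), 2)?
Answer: 178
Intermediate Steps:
Function('Z')(m) = Pow(Add(2, Pow(m, 2), Mul(-3, m)), 2) (Function('Z')(m) = Pow(Add(-2, Add(Add(Pow(m, 2), Mul(-3, m)), 4)), 2) = Pow(Add(-2, Add(4, Pow(m, 2), Mul(-3, m))), 2) = Pow(Add(2, Pow(m, 2), Mul(-3, m)), 2))
Add(Function('Z')(-2), Mul(1, 34)) = Add(Pow(Add(2, Pow(-2, 2), Mul(-3, -2)), 2), Mul(1, 34)) = Add(Pow(Add(2, 4, 6), 2), 34) = Add(Pow(12, 2), 34) = Add(144, 34) = 178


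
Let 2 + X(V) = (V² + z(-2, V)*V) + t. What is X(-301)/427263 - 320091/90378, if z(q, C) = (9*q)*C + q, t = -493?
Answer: -30661678057/4290575046 ≈ -7.1463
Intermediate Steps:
z(q, C) = q + 9*C*q (z(q, C) = 9*C*q + q = q + 9*C*q)
X(V) = -495 + V² + V*(-2 - 18*V) (X(V) = -2 + ((V² + (-2*(1 + 9*V))*V) - 493) = -2 + ((V² + (-2 - 18*V)*V) - 493) = -2 + ((V² + V*(-2 - 18*V)) - 493) = -2 + (-493 + V² + V*(-2 - 18*V)) = -495 + V² + V*(-2 - 18*V))
X(-301)/427263 - 320091/90378 = (-495 - 17*(-301)² - 2*(-301))/427263 - 320091/90378 = (-495 - 17*90601 + 602)*(1/427263) - 320091*1/90378 = (-495 - 1540217 + 602)*(1/427263) - 106697/30126 = -1540110*1/427263 - 106697/30126 = -513370/142421 - 106697/30126 = -30661678057/4290575046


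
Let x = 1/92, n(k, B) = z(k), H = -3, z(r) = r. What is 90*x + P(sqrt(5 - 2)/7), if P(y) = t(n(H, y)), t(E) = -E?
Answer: 183/46 ≈ 3.9783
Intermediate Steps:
n(k, B) = k
P(y) = 3 (P(y) = -1*(-3) = 3)
x = 1/92 ≈ 0.010870
90*x + P(sqrt(5 - 2)/7) = 90*(1/92) + 3 = 45/46 + 3 = 183/46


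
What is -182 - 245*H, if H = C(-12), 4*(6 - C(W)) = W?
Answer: -2387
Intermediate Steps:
C(W) = 6 - W/4
H = 9 (H = 6 - ¼*(-12) = 6 + 3 = 9)
-182 - 245*H = -182 - 245*9 = -182 - 2205 = -2387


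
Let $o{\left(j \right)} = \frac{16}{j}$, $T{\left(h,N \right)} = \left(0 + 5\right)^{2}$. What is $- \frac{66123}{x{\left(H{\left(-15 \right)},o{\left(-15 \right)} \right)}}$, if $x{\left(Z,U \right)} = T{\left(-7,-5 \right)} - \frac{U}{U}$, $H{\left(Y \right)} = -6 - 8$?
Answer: $- \frac{22041}{8} \approx -2755.1$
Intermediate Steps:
$H{\left(Y \right)} = -14$
$T{\left(h,N \right)} = 25$ ($T{\left(h,N \right)} = 5^{2} = 25$)
$x{\left(Z,U \right)} = 24$ ($x{\left(Z,U \right)} = 25 - \frac{U}{U} = 25 - 1 = 24$)
$- \frac{66123}{x{\left(H{\left(-15 \right)},o{\left(-15 \right)} \right)}} = - \frac{66123}{24} = \left(-66123\right) \frac{1}{24} = - \frac{22041}{8}$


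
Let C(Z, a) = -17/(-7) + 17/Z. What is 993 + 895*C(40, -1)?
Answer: 198629/56 ≈ 3546.9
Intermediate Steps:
C(Z, a) = 17/7 + 17/Z (C(Z, a) = -17*(-⅐) + 17/Z = 17/7 + 17/Z)
993 + 895*C(40, -1) = 993 + 895*(17/7 + 17/40) = 993 + 895*(799/280) = 993 + 143021/56 = 198629/56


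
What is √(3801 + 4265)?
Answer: √8066 ≈ 89.811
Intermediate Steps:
√(3801 + 4265) = √8066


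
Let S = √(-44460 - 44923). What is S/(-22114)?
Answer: -113*I*√7/22114 ≈ -0.013519*I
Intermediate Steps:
S = 113*I*√7 (S = √(-89383) = 113*I*√7 ≈ 298.97*I)
S/(-22114) = (113*I*√7)/(-22114) = (113*I*√7)*(-1/22114) = -113*I*√7/22114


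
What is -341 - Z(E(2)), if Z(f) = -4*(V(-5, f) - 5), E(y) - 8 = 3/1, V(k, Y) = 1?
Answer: -357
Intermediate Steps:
E(y) = 11 (E(y) = 8 + 3/1 = 8 + 3*1 = 8 + 3 = 11)
Z(f) = 16 (Z(f) = -4*(1 - 5) = -4*(-4) = 16)
-341 - Z(E(2)) = -341 - 1*16 = -341 - 16 = -357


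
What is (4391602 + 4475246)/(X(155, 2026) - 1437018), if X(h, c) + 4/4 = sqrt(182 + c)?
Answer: -12741829046112/2065023604153 - 35467392*sqrt(138)/2065023604153 ≈ -6.1705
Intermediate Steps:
X(h, c) = -1 + sqrt(182 + c)
(4391602 + 4475246)/(X(155, 2026) - 1437018) = (4391602 + 4475246)/((-1 + sqrt(182 + 2026)) - 1437018) = 8866848/((-1 + sqrt(2208)) - 1437018) = 8866848/((-1 + 4*sqrt(138)) - 1437018) = 8866848/(-1437019 + 4*sqrt(138))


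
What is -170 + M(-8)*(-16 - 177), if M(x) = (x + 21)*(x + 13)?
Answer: -12715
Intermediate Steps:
M(x) = (13 + x)*(21 + x) (M(x) = (21 + x)*(13 + x) = (13 + x)*(21 + x))
-170 + M(-8)*(-16 - 177) = -170 + (273 + (-8)² + 34*(-8))*(-16 - 177) = -170 + (273 + 64 - 272)*(-193) = -170 + 65*(-193) = -170 - 12545 = -12715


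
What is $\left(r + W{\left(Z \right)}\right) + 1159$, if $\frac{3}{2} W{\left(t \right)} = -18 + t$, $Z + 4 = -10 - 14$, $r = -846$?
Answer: $\frac{847}{3} \approx 282.33$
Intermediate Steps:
$Z = -28$ ($Z = -4 - 24 = -28$)
$W{\left(t \right)} = -12 + \frac{2 t}{3}$ ($W{\left(t \right)} = \frac{2 \left(-18 + t\right)}{3} = -12 + \frac{2 t}{3}$)
$\left(r + W{\left(Z \right)}\right) + 1159 = \left(-846 + \left(-12 + \frac{2}{3} \left(-28\right)\right)\right) + 1159 = \left(-846 - \frac{92}{3}\right) + 1159 = - \frac{2630}{3} + 1159 = \frac{847}{3}$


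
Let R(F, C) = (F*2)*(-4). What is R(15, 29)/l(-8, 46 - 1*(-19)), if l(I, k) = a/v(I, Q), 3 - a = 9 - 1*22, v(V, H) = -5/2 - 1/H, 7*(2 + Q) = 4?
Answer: 27/2 ≈ 13.500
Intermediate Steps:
Q = -10/7 (Q = -2 + (1/7)*4 = -2 + 4/7 = -10/7 ≈ -1.4286)
v(V, H) = -5/2 - 1/H (v(V, H) = -5*1/2 - 1/H = -5/2 - 1/H)
a = 16 (a = 3 - (9 - 1*22) = 3 - (9 - 22) = 3 - 1*(-13) = 3 + 13 = 16)
l(I, k) = -80/9 (l(I, k) = 16/(-5/2 - 1/(-10/7)) = 16/(-5/2 - 1*(-7/10)) = 16/(-5/2 + 7/10) = 16/(-9/5) = 16*(-5/9) = -80/9)
R(F, C) = -8*F (R(F, C) = (2*F)*(-4) = -8*F)
R(15, 29)/l(-8, 46 - 1*(-19)) = (-8*15)/(-80/9) = -120*(-9/80) = 27/2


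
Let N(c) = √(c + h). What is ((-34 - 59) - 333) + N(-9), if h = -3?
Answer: -426 + 2*I*√3 ≈ -426.0 + 3.4641*I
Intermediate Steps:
N(c) = √(-3 + c) (N(c) = √(c - 3) = √(-3 + c))
((-34 - 59) - 333) + N(-9) = ((-34 - 59) - 333) + √(-3 - 9) = (-93 - 333) + √(-12) = -426 + 2*I*√3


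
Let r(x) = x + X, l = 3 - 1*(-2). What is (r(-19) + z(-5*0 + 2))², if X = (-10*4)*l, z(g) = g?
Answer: 47089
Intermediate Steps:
l = 5 (l = 3 + 2 = 5)
X = -200 (X = -10*4*5 = -5*8*5 = -40*5 = -200)
r(x) = -200 + x (r(x) = x - 200 = -200 + x)
(r(-19) + z(-5*0 + 2))² = ((-200 - 19) + (-5*0 + 2))² = (-219 + (0 + 2))² = (-219 + 2)² = (-217)² = 47089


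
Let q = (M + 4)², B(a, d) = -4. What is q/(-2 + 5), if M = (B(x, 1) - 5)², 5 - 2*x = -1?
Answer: 7225/3 ≈ 2408.3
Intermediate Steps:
x = 3 (x = 5/2 - ½*(-1) = 5/2 + ½ = 3)
M = 81 (M = (-4 - 5)² = (-9)² = 81)
q = 7225 (q = (81 + 4)² = 85² = 7225)
q/(-2 + 5) = 7225/(-2 + 5) = 7225/3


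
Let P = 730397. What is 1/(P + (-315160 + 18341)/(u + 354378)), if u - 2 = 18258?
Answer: 372638/272173380467 ≈ 1.3691e-6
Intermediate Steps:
u = 18260 (u = 2 + 18258 = 18260)
1/(P + (-315160 + 18341)/(u + 354378)) = 1/(730397 + (-315160 + 18341)/(18260 + 354378)) = 1/(730397 - 296819/372638) = 1/(272173380467/372638) = 372638/272173380467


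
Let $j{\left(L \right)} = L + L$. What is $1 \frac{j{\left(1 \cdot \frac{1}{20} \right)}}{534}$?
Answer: $\frac{1}{5340} \approx 0.00018727$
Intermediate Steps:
$j{\left(L \right)} = 2 L$
$1 \frac{j{\left(1 \cdot \frac{1}{20} \right)}}{534} = 1 \frac{2 \cdot 1 \cdot \frac{1}{20}}{534} = 1 \cdot 2 \cdot 1 \cdot \frac{1}{20} \cdot \frac{1}{534} = 1 \cdot 2 \cdot \frac{1}{20} \cdot \frac{1}{534} = 1 \cdot \frac{1}{10} \cdot \frac{1}{534} = 1 \cdot \frac{1}{5340} = \frac{1}{5340}$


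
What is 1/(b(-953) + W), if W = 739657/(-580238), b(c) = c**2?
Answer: 580238/526976634085 ≈ 1.1011e-6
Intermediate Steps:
W = -739657/580238 (W = 739657*(-1/580238) = -739657/580238 ≈ -1.2747)
1/(b(-953) + W) = 1/((-953)**2 - 739657/580238) = 1/(908209 - 739657/580238) = 1/(526976634085/580238) = 580238/526976634085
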